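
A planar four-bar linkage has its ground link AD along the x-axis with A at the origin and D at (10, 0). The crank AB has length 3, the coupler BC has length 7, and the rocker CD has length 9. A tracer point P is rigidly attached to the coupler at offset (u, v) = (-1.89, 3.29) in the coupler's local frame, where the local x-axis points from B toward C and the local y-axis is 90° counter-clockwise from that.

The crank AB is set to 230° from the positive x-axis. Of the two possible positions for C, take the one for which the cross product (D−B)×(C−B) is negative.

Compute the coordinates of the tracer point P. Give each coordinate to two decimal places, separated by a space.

-1.50 1.47

A=(0,0), D=(10.00,0)
B = A + 3.00·(cos230°, sin230°) = (-1.9284, -2.2981)
|BD| = 12.1477
circle(B,7.00) ∩ circle(D,9.00): a=4.7567, h=5.1355
  candidates: C₊=(1.7709,3.6445) cross=62.385; C₋=(3.7140,-6.4410) cross=-62.385
  mode - wants cross < 0 → take C=(3.7140,-6.4410) (cross=-62.385)
ex = (C−B)/|BC| = (0.8061,-0.5918); ey = (0.5918,0.8061)
P = B + -1.89·ex + 3.29·ey = (-1.5047,1.4724)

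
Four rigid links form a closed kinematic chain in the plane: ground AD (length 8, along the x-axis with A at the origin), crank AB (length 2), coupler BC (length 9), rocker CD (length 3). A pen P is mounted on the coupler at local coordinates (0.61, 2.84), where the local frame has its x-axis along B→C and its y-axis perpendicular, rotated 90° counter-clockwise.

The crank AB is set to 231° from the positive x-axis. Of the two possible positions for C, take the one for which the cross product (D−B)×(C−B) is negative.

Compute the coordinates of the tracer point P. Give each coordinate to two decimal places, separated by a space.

-0.21 1.15

A=(0,0), D=(8.00,0)
B = A + 2.00·(cos231°, sin231°) = (-1.2586, -1.5543)
|BD| = 9.3882
circle(B,9.00) ∩ circle(D,3.00): a=8.5287, h=2.8742
  candidates: C₊=(6.6765,2.6923) cross=26.984; C₋=(7.6282,-2.9769) cross=-26.984
  mode - wants cross < 0 → take C=(7.6282,-2.9769) (cross=-26.984)
ex = (C−B)/|BC| = (0.9874,-0.1581); ey = (0.1581,0.9874)
P = B + 0.61·ex + 2.84·ey = (-0.2074,1.1536)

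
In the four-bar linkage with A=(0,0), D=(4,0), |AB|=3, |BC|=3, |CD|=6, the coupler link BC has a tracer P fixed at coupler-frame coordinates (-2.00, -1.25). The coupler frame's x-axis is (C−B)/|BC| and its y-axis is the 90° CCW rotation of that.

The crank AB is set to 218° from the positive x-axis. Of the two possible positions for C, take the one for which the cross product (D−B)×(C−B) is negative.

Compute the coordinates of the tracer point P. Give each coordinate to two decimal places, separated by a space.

-4.62 -1.17

A=(0,0), D=(4.00,0)
B = A + 3.00·(cos218°, sin218°) = (-2.3640, -1.8470)
|BD| = 6.6266
circle(B,3.00) ∩ circle(D,6.00): a=1.2761, h=2.7151
  candidates: C₊=(-1.8953,1.1162) cross=17.992; C₋=(-0.3818,-4.0988) cross=-17.992
  mode - wants cross < 0 → take C=(-0.3818,-4.0988) (cross=-17.992)
ex = (C−B)/|BC| = (0.6608,-0.7506); ey = (0.7506,0.6608)
P = B + -2.00·ex + -1.25·ey = (-4.6238,-1.1717)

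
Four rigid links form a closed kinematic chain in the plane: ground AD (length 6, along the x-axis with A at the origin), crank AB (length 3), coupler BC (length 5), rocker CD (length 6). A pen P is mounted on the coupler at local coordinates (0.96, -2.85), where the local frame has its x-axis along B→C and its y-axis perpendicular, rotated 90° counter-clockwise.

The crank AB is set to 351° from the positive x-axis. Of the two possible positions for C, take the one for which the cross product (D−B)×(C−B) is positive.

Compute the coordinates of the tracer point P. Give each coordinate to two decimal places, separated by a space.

5.56 1.05

A=(0,0), D=(6.00,0)
B = A + 3.00·(cos351°, sin351°) = (2.9631, -0.4693)
|BD| = 3.0730
circle(B,5.00) ∩ circle(D,6.00): a=-0.2533, h=4.9936
  candidates: C₊=(1.9501,4.4270) cross=15.345; C₋=(3.4754,-5.4430) cross=-15.345
  mode + wants cross > 0 → take C=(1.9501,4.4270) (cross=15.345)
ex = (C−B)/|BC| = (-0.2026,0.9793); ey = (-0.9793,-0.2026)
P = B + 0.96·ex + -2.85·ey = (5.5595,1.0482)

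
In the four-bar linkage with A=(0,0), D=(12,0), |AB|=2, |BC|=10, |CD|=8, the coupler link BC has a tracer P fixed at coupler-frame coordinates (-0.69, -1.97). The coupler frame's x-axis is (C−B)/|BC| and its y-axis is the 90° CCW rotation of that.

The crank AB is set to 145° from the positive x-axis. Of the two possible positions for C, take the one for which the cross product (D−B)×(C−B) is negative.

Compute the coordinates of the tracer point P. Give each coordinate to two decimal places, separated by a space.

A=(0,0), D=(12.00,0)
B = A + 2.00·(cos145°, sin145°) = (-1.6383, 1.1472)
|BD| = 13.6865
circle(B,10.00) ∩ circle(D,8.00): a=8.1584, h=5.7828
  candidates: C₊=(6.9761,6.2258) cross=79.146; C₋=(6.0067,-5.2991) cross=-79.146
  mode - wants cross < 0 → take C=(6.0067,-5.2991) (cross=-79.146)
ex = (C−B)/|BC| = (0.7645,-0.6446); ey = (0.6446,0.7645)
P = B + -0.69·ex + -1.97·ey = (-3.4357,0.0859)

-3.44 0.09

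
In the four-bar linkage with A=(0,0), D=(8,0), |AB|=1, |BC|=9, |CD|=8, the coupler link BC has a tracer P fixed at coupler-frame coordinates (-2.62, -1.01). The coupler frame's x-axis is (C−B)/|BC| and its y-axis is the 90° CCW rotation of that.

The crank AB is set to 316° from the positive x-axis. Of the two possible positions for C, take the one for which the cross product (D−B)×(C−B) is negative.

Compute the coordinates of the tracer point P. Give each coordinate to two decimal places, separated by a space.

A=(0,0), D=(8.00,0)
B = A + 1.00·(cos316°, sin316°) = (0.7193, -0.6947)
|BD| = 7.3137
circle(B,9.00) ∩ circle(D,8.00): a=4.8191, h=7.6011
  candidates: C₊=(4.7947,7.3298) cross=55.592; C₋=(6.2386,-7.8037) cross=-55.592
  mode - wants cross < 0 → take C=(6.2386,-7.8037) (cross=-55.592)
ex = (C−B)/|BC| = (0.6132,-0.7899); ey = (0.7899,0.6132)
P = B + -2.62·ex + -1.01·ey = (-1.6852,0.7555)

-1.69 0.76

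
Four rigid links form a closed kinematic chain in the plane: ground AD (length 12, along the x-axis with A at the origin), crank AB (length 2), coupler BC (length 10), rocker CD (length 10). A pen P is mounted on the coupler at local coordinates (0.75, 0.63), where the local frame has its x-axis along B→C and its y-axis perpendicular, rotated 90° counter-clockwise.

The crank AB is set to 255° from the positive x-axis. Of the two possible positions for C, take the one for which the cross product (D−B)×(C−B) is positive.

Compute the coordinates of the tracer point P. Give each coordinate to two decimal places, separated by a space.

A=(0,0), D=(12.00,0)
B = A + 2.00·(cos255°, sin255°) = (-0.5176, -1.9319)
|BD| = 12.6658
circle(B,10.00) ∩ circle(D,10.00): a=6.3329, h=7.7391
  candidates: C₊=(4.5608,6.6827) cross=98.023; C₋=(6.9216,-8.6145) cross=-98.023
  mode + wants cross > 0 → take C=(4.5608,6.6827) (cross=98.023)
ex = (C−B)/|BC| = (0.5078,0.8615); ey = (-0.8615,0.5078)
P = B + 0.75·ex + 0.63·ey = (-0.6795,-0.9658)

-0.68 -0.97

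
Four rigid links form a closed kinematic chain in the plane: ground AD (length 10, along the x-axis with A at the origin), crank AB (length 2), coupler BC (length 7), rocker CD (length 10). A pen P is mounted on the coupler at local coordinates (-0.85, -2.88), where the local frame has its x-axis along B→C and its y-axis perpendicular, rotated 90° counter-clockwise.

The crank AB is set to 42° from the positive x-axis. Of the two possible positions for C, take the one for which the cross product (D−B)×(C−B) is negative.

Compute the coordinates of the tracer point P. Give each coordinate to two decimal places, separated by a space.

-1.42 2.08

A=(0,0), D=(10.00,0)
B = A + 2.00·(cos42°, sin42°) = (1.4863, 1.3383)
|BD| = 8.6182
circle(B,7.00) ∩ circle(D,10.00): a=1.3503, h=6.8685
  candidates: C₊=(3.8868,7.9138) cross=59.195; C₋=(1.7536,-5.6566) cross=-59.195
  mode - wants cross < 0 → take C=(1.7536,-5.6566) (cross=-59.195)
ex = (C−B)/|BC| = (0.0382,-0.9993); ey = (0.9993,0.0382)
P = B + -0.85·ex + -2.88·ey = (-1.4241,2.0776)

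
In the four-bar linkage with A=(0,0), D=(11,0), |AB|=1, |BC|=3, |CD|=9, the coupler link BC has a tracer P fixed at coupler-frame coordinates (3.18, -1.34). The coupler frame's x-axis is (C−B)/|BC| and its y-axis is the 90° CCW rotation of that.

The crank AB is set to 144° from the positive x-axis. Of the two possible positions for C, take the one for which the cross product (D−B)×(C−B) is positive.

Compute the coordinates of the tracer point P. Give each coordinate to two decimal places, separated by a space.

2.60 0.07

A=(0,0), D=(11.00,0)
B = A + 1.00·(cos144°, sin144°) = (-0.8090, 0.5878)
|BD| = 11.8236
circle(B,3.00) ∩ circle(D,9.00): a=2.8671, h=0.8831
  candidates: C₊=(2.0984,1.3273) cross=10.442; C₋=(2.0106,-0.4368) cross=-10.442
  mode + wants cross > 0 → take C=(2.0984,1.3273) (cross=10.442)
ex = (C−B)/|BC| = (0.9691,0.2465); ey = (-0.2465,0.9691)
P = B + 3.18·ex + -1.34·ey = (2.6032,0.0730)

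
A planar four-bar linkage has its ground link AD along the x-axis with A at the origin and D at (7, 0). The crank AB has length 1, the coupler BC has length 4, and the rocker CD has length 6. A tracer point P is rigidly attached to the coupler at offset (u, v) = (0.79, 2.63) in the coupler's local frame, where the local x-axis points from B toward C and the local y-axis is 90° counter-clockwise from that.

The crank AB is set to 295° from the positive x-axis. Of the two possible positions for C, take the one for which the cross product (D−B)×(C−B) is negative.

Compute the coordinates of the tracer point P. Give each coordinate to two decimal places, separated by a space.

A=(0,0), D=(7.00,0)
B = A + 1.00·(cos295°, sin295°) = (0.4226, -0.9063)
|BD| = 6.6395
circle(B,4.00) ∩ circle(D,6.00): a=1.8136, h=3.5652
  candidates: C₊=(1.7326,2.8731) cross=23.671; C₋=(2.7059,-4.1906) cross=-23.671
  mode - wants cross < 0 → take C=(2.7059,-4.1906) (cross=-23.671)
ex = (C−B)/|BC| = (0.5708,-0.8211); ey = (0.8211,0.5708)
P = B + 0.79·ex + 2.63·ey = (3.0330,-0.0537)

3.03 -0.05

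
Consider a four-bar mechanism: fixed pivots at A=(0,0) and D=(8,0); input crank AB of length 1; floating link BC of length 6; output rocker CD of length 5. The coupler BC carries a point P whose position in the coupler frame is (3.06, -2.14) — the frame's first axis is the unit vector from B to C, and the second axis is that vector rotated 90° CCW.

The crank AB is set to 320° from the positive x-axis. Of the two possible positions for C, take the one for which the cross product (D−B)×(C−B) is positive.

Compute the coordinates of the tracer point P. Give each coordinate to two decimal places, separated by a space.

A=(0,0), D=(8.00,0)
B = A + 1.00·(cos320°, sin320°) = (0.7660, -0.6428)
|BD| = 7.2625
circle(B,6.00) ∩ circle(D,5.00): a=4.3885, h=4.0915
  candidates: C₊=(4.7752,3.8211) cross=29.715; C₋=(5.4995,-4.3298) cross=-29.715
  mode + wants cross > 0 → take C=(4.7752,3.8211) (cross=29.715)
ex = (C−B)/|BC| = (0.6682,0.7440); ey = (-0.7440,0.6682)
P = B + 3.06·ex + -2.14·ey = (4.4029,0.2039)

4.40 0.20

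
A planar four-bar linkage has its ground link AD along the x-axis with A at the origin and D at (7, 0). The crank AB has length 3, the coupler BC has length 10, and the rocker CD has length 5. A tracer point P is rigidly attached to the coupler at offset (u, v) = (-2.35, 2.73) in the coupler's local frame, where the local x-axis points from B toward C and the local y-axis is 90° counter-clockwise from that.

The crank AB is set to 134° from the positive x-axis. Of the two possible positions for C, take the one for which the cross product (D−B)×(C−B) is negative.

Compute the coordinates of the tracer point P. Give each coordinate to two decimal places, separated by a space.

A=(0,0), D=(7.00,0)
B = A + 3.00·(cos134°, sin134°) = (-2.0840, 2.1580)
|BD| = 9.3368
circle(B,10.00) ∩ circle(D,5.00): a=8.6848, h=4.9573
  candidates: C₊=(7.5114,4.9738) cross=46.285; C₋=(5.2198,-4.6724) cross=-46.285
  mode - wants cross < 0 → take C=(5.2198,-4.6724) (cross=-46.285)
ex = (C−B)/|BC| = (0.7304,-0.6830); ey = (0.6830,0.7304)
P = B + -2.35·ex + 2.73·ey = (-1.9357,5.7571)

-1.94 5.76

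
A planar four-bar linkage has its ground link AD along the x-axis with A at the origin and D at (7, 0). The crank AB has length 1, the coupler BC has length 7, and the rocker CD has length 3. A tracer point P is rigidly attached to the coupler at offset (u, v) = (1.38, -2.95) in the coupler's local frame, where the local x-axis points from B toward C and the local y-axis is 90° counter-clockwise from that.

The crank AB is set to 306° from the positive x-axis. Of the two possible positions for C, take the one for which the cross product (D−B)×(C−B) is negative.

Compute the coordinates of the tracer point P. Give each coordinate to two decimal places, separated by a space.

A=(0,0), D=(7.00,0)
B = A + 1.00·(cos306°, sin306°) = (0.5878, -0.8090)
|BD| = 6.4630
circle(B,7.00) ∩ circle(D,3.00): a=6.3260, h=2.9969
  candidates: C₊=(6.4889,2.9561) cross=19.369; C₋=(7.2392,-2.9904) cross=-19.369
  mode - wants cross < 0 → take C=(7.2392,-2.9904) (cross=-19.369)
ex = (C−B)/|BC| = (0.9502,-0.3116); ey = (0.3116,0.9502)
P = B + 1.38·ex + -2.95·ey = (0.9797,-4.0422)

0.98 -4.04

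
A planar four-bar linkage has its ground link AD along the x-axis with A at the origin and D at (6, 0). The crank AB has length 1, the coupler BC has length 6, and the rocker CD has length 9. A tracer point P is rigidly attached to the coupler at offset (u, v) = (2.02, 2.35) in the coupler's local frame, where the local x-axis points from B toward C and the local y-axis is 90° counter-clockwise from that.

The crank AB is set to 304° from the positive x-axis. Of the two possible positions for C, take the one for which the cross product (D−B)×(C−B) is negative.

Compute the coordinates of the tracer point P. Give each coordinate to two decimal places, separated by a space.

2.75 -3.02

A=(0,0), D=(6.00,0)
B = A + 1.00·(cos304°, sin304°) = (0.5592, -0.8290)
|BD| = 5.5036
circle(B,6.00) ∩ circle(D,9.00): a=-1.3364, h=5.8493
  candidates: C₊=(-1.6431,4.7522) cross=32.192; C₋=(0.1191,-6.8129) cross=-32.192
  mode - wants cross < 0 → take C=(0.1191,-6.8129) (cross=-32.192)
ex = (C−B)/|BC| = (-0.0733,-0.9973); ey = (0.9973,-0.0733)
P = B + 2.02·ex + 2.35·ey = (2.7547,-3.0160)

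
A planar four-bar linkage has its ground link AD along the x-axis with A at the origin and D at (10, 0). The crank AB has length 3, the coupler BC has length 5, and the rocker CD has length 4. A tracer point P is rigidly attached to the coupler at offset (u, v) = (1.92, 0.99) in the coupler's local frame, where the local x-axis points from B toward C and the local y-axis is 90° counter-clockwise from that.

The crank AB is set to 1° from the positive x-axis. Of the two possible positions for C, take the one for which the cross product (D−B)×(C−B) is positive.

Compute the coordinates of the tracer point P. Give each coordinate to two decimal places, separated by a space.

A=(0,0), D=(10.00,0)
B = A + 3.00·(cos1°, sin1°) = (2.9995, 0.0524)
|BD| = 7.0007
circle(B,5.00) ∩ circle(D,4.00): a=4.1431, h=2.7990
  candidates: C₊=(7.1635,2.8203) cross=19.595; C₋=(7.1216,-2.7776) cross=-19.595
  mode + wants cross > 0 → take C=(7.1635,2.8203) (cross=19.595)
ex = (C−B)/|BC| = (0.8328,0.5536); ey = (-0.5536,0.8328)
P = B + 1.92·ex + 0.99·ey = (4.0504,1.9397)

4.05 1.94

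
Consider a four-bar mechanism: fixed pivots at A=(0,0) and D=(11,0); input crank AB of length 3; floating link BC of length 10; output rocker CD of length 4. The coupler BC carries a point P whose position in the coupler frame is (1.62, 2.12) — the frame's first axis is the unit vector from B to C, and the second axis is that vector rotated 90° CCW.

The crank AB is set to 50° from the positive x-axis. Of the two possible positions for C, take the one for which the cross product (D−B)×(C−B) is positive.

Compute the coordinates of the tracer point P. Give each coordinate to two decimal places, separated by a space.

3.18 4.65

A=(0,0), D=(11.00,0)
B = A + 3.00·(cos50°, sin50°) = (1.9284, 2.2981)
|BD| = 9.3582
circle(B,10.00) ∩ circle(D,4.00): a=9.1671, h=3.9954
  candidates: C₊=(11.7960,3.9200) cross=37.390; C₋=(9.8336,-3.8262) cross=-37.390
  mode + wants cross > 0 → take C=(11.7960,3.9200) (cross=37.390)
ex = (C−B)/|BC| = (0.9868,0.1622); ey = (-0.1622,0.9868)
P = B + 1.62·ex + 2.12·ey = (3.1831,4.6528)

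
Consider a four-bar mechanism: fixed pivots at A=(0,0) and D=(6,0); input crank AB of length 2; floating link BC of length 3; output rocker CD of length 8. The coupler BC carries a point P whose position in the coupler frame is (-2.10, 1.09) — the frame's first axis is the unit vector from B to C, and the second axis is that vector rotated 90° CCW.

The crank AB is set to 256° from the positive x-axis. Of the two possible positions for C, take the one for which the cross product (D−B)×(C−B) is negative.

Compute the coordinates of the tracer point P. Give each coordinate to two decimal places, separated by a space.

0.47 0.22

A=(0,0), D=(6.00,0)
B = A + 2.00·(cos256°, sin256°) = (-0.4838, -1.9406)
|BD| = 6.7680
circle(B,3.00) ∩ circle(D,8.00): a=-0.6792, h=2.9221
  candidates: C₊=(-1.9724,0.6641) cross=19.777; C₋=(-0.2967,-4.9347) cross=-19.777
  mode - wants cross < 0 → take C=(-0.2967,-4.9347) (cross=-19.777)
ex = (C−B)/|BC| = (0.0624,-0.9981); ey = (0.9981,0.0624)
P = B + -2.10·ex + 1.09·ey = (0.4730,0.2233)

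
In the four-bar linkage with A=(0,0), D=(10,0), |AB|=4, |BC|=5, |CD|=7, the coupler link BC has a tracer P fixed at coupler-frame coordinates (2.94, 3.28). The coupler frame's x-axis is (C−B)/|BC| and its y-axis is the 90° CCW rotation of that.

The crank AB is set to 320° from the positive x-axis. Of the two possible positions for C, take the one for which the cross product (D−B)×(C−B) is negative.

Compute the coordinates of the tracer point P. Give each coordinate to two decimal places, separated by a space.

A=(0,0), D=(10.00,0)
B = A + 4.00·(cos320°, sin320°) = (3.0642, -2.5712)
|BD| = 7.3971
circle(B,5.00) ∩ circle(D,7.00): a=2.0763, h=4.5485
  candidates: C₊=(3.4299,2.4155) cross=33.646; C₋=(6.5920,-6.1144) cross=-33.646
  mode - wants cross < 0 → take C=(6.5920,-6.1144) (cross=-33.646)
ex = (C−B)/|BC| = (0.7056,-0.7086); ey = (0.7086,0.7056)
P = B + 2.94·ex + 3.28·ey = (7.4629,-2.3403)

7.46 -2.34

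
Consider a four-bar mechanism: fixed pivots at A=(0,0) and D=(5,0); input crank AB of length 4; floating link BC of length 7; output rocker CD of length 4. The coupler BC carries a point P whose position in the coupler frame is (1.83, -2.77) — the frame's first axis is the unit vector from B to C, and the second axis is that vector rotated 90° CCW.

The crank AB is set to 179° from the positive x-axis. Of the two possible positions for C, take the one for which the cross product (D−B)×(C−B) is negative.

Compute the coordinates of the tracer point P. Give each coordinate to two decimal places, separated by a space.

A=(0,0), D=(5.00,0)
B = A + 4.00·(cos179°, sin179°) = (-3.9994, 0.0698)
|BD| = 8.9997
circle(B,7.00) ∩ circle(D,4.00): a=6.3332, h=2.9816
  candidates: C₊=(2.3568,3.0022) cross=26.834; C₋=(2.3105,-2.9609) cross=-26.834
  mode - wants cross < 0 → take C=(2.3105,-2.9609) (cross=-26.834)
ex = (C−B)/|BC| = (0.9014,-0.4330); ey = (0.4330,0.9014)
P = B + 1.83·ex + -2.77·ey = (-3.5491,-3.2194)

-3.55 -3.22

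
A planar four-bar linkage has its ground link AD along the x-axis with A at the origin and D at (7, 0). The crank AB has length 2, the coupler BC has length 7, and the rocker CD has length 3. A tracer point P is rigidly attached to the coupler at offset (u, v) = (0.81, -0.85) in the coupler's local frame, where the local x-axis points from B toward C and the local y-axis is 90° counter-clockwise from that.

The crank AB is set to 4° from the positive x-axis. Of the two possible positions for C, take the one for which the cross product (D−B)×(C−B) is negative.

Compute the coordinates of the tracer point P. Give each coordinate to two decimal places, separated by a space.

A=(0,0), D=(7.00,0)
B = A + 2.00·(cos4°, sin4°) = (1.9951, 0.1395)
|BD| = 5.0068
circle(B,7.00) ∩ circle(D,3.00): a=6.4980, h=2.6032
  candidates: C₊=(8.5631,2.5606) cross=13.034; C₋=(8.4180,-2.6437) cross=-13.034
  mode - wants cross < 0 → take C=(8.4180,-2.6437) (cross=-13.034)
ex = (C−B)/|BC| = (0.9176,-0.3976); ey = (0.3976,0.9176)
P = B + 0.81·ex + -0.85·ey = (2.4004,-0.9625)

2.40 -0.96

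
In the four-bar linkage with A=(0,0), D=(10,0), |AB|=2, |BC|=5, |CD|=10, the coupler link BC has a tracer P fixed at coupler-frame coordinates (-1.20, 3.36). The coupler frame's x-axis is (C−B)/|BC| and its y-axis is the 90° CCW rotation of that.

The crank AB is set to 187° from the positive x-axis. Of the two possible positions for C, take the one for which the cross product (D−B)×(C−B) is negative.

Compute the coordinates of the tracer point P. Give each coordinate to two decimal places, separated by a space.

0.02 2.71

A=(0,0), D=(10.00,0)
B = A + 2.00·(cos187°, sin187°) = (-1.9851, -0.2437)
|BD| = 11.9876
circle(B,5.00) ∩ circle(D,10.00): a=2.8655, h=4.0974
  candidates: C₊=(0.7965,3.9111) cross=49.118; C₋=(0.9632,-4.2820) cross=-49.118
  mode - wants cross < 0 → take C=(0.9632,-4.2820) (cross=-49.118)
ex = (C−B)/|BC| = (0.5897,-0.8077); ey = (0.8077,0.5897)
P = B + -1.20·ex + 3.36·ey = (0.0211,2.7067)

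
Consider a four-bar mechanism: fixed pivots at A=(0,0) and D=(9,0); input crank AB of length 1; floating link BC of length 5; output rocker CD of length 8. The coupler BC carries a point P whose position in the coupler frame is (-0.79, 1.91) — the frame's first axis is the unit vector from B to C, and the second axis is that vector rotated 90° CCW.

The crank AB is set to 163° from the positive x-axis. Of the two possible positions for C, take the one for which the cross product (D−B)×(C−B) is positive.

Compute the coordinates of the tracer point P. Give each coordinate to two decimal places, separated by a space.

A=(0,0), D=(9.00,0)
B = A + 1.00·(cos163°, sin163°) = (-0.9563, 0.2924)
|BD| = 9.9606
circle(B,5.00) ∩ circle(D,8.00): a=3.0226, h=3.9830
  candidates: C₊=(2.1819,4.1849) cross=39.673; C₋=(1.9481,-3.7776) cross=-39.673
  mode + wants cross > 0 → take C=(2.1819,4.1849) (cross=39.673)
ex = (C−B)/|BC| = (0.6276,0.7785); ey = (-0.7785,0.6276)
P = B + -0.79·ex + 1.91·ey = (-2.9391,0.8761)

-2.94 0.88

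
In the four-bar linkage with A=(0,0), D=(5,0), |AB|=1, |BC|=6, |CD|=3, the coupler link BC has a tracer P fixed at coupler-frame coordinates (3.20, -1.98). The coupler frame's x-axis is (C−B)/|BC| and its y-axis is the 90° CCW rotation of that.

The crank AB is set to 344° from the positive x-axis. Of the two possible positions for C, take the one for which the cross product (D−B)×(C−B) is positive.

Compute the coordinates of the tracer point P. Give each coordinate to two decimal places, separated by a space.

A=(0,0), D=(5.00,0)
B = A + 1.00·(cos344°, sin344°) = (0.9613, -0.2756)
|BD| = 4.0481
circle(B,6.00) ∩ circle(D,3.00): a=5.3589, h=2.6985
  candidates: C₊=(6.1240,2.7815) cross=10.924; C₋=(6.4915,-2.6030) cross=-10.924
  mode + wants cross > 0 → take C=(6.1240,2.7815) (cross=10.924)
ex = (C−B)/|BC| = (0.8605,0.5095); ey = (-0.5095,0.8605)
P = B + 3.20·ex + -1.98·ey = (4.7236,-0.3489)

4.72 -0.35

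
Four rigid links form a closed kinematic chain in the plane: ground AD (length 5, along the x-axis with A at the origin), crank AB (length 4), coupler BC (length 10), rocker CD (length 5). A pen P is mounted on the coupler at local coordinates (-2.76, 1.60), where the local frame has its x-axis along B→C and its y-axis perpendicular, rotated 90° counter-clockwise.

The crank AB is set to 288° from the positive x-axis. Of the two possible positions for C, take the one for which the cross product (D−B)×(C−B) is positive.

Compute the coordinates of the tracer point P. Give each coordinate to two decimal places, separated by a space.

A=(0,0), D=(5.00,0)
B = A + 4.00·(cos288°, sin288°) = (1.2361, -3.8042)
|BD| = 5.3516
circle(B,10.00) ∩ circle(D,5.00): a=9.6831, h=2.4976
  candidates: C₊=(6.2710,4.8358) cross=13.366; C₋=(9.8219,1.3224) cross=-13.366
  mode + wants cross > 0 → take C=(6.2710,4.8358) (cross=13.366)
ex = (C−B)/|BC| = (0.5035,0.8640); ey = (-0.8640,0.5035)
P = B + -2.76·ex + 1.60·ey = (-1.5360,-5.3833)

-1.54 -5.38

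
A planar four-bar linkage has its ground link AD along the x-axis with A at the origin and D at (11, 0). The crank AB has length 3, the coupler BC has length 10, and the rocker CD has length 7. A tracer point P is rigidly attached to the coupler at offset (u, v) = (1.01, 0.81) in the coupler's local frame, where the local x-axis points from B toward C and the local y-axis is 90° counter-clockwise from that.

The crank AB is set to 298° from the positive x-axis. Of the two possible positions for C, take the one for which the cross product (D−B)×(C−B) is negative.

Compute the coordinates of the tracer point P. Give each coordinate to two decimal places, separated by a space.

A=(0,0), D=(11.00,0)
B = A + 3.00·(cos298°, sin298°) = (1.4084, -2.6488)
|BD| = 9.9506
circle(B,10.00) ∩ circle(D,7.00): a=7.5380, h=6.5711
  candidates: C₊=(6.9252,5.6917) cross=65.386; C₋=(10.4236,-6.9762) cross=-65.386
  mode - wants cross < 0 → take C=(10.4236,-6.9762) (cross=-65.386)
ex = (C−B)/|BC| = (0.9015,-0.4327); ey = (0.4327,0.9015)
P = B + 1.01·ex + 0.81·ey = (2.6695,-2.3557)

2.67 -2.36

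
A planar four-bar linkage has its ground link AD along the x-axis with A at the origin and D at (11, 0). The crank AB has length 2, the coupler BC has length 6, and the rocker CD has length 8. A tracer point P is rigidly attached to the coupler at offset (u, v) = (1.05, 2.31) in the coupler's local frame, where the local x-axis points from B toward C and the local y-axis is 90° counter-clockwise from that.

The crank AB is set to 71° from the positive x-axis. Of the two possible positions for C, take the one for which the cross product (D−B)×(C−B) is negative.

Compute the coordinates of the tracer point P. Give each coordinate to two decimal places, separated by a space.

A=(0,0), D=(11.00,0)
B = A + 2.00·(cos71°, sin71°) = (0.6511, 1.8910)
|BD| = 10.5202
circle(B,6.00) ∩ circle(D,8.00): a=3.9293, h=4.5343
  candidates: C₊=(5.3315,5.6452) cross=47.702; C₋=(3.7014,-3.2758) cross=-47.702
  mode - wants cross < 0 → take C=(3.7014,-3.2758) (cross=-47.702)
ex = (C−B)/|BC| = (0.5084,-0.8611); ey = (0.8611,0.5084)
P = B + 1.05·ex + 2.31·ey = (3.1742,2.1612)

3.17 2.16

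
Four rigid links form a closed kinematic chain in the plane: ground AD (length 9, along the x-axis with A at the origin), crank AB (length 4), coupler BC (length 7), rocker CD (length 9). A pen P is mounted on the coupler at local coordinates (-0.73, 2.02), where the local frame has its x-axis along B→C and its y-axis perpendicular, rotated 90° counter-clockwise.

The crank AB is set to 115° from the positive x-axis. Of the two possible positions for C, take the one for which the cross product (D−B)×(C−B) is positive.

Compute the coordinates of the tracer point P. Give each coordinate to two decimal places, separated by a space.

-3.43 4.89

A=(0,0), D=(9.00,0)
B = A + 4.00·(cos115°, sin115°) = (-1.6905, 3.6252)
|BD| = 11.2884
circle(B,7.00) ∩ circle(D,9.00): a=4.2268, h=5.5798
  candidates: C₊=(4.1044,7.5520) cross=62.987; C₋=(0.5205,-3.0164) cross=-62.987
  mode + wants cross > 0 → take C=(4.1044,7.5520) (cross=62.987)
ex = (C−B)/|BC| = (0.8278,0.5610); ey = (-0.5610,0.8278)
P = B + -0.73·ex + 2.02·ey = (-3.4280,4.8880)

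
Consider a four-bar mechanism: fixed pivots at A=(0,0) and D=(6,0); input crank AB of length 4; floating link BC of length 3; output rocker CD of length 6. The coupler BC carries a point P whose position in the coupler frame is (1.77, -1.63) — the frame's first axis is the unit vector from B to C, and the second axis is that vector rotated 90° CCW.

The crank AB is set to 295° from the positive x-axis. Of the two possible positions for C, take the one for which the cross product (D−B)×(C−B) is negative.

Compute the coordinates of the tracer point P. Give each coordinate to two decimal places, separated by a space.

A=(0,0), D=(6.00,0)
B = A + 4.00·(cos295°, sin295°) = (1.6905, -3.6252)
|BD| = 5.6315
circle(B,3.00) ∩ circle(D,6.00): a=0.4186, h=2.9707
  candidates: C₊=(0.0985,-1.0825) cross=16.729; C₋=(3.9231,-5.6291) cross=-16.729
  mode - wants cross < 0 → take C=(3.9231,-5.6291) (cross=-16.729)
ex = (C−B)/|BC| = (0.7442,-0.6679); ey = (0.6679,0.7442)
P = B + 1.77·ex + -1.63·ey = (1.9190,-6.0206)

1.92 -6.02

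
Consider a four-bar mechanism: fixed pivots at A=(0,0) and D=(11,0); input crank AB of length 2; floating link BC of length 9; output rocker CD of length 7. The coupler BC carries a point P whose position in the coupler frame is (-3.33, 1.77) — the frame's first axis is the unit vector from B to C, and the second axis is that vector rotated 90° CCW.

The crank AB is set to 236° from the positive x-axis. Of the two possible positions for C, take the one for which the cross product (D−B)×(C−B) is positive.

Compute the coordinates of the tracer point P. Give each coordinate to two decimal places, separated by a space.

A=(0,0), D=(11.00,0)
B = A + 2.00·(cos236°, sin236°) = (-1.1184, -1.6581)
|BD| = 12.2313
circle(B,9.00) ∩ circle(D,7.00): a=7.4238, h=5.0880
  candidates: C₊=(5.5471,4.3893) cross=62.233; C₋=(6.9266,-5.6927) cross=-62.233
  mode + wants cross > 0 → take C=(5.5471,4.3893) (cross=62.233)
ex = (C−B)/|BC| = (0.7406,0.6719); ey = (-0.6719,0.7406)
P = B + -3.33·ex + 1.77·ey = (-4.7739,-2.5847)

-4.77 -2.58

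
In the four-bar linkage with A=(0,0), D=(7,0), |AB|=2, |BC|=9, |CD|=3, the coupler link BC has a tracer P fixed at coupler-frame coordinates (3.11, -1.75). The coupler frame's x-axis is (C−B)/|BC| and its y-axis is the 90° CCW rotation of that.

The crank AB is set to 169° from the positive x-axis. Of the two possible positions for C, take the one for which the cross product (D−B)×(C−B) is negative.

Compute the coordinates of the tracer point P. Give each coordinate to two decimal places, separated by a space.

A=(0,0), D=(7.00,0)
B = A + 2.00·(cos169°, sin169°) = (-1.9633, 0.3816)
|BD| = 8.9714
circle(B,9.00) ∩ circle(D,3.00): a=8.4985, h=2.9625
  candidates: C₊=(6.6535,2.9799) cross=26.578; C₋=(6.4015,-2.9397) cross=-26.578
  mode - wants cross < 0 → take C=(6.4015,-2.9397) (cross=-26.578)
ex = (C−B)/|BC| = (0.9294,-0.3690); ey = (0.3690,0.9294)
P = B + 3.11·ex + -1.75·ey = (0.2814,-2.3926)

0.28 -2.39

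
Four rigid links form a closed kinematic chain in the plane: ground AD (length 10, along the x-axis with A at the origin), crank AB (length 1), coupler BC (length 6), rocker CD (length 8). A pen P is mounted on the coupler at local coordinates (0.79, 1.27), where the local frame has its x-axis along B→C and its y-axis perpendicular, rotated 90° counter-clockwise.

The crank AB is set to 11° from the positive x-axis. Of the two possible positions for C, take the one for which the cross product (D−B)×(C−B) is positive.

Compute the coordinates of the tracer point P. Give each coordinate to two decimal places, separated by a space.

A=(0,0), D=(10.00,0)
B = A + 1.00·(cos11°, sin11°) = (0.9816, 0.1908)
|BD| = 9.0204
circle(B,6.00) ∩ circle(D,8.00): a=2.9582, h=5.2201
  candidates: C₊=(4.0495,5.3472) cross=47.087; C₋=(3.8287,-5.0907) cross=-47.087
  mode + wants cross > 0 → take C=(4.0495,5.3472) (cross=47.087)
ex = (C−B)/|BC| = (0.5113,0.8594); ey = (-0.8594,0.5113)
P = B + 0.79·ex + 1.27·ey = (0.2941,1.5191)

0.29 1.52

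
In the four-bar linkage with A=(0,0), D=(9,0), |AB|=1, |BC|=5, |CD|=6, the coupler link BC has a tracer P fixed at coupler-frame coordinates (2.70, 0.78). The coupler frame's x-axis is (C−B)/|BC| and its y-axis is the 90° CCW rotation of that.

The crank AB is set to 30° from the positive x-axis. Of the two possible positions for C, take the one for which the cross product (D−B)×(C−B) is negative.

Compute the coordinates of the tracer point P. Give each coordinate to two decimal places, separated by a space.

A=(0,0), D=(9.00,0)
B = A + 1.00·(cos30°, sin30°) = (0.8660, 0.5000)
|BD| = 8.1493
circle(B,5.00) ∩ circle(D,6.00): a=3.3998, h=3.6663
  candidates: C₊=(4.4843,3.9508) cross=29.878; C₋=(4.0344,-3.3680) cross=-29.878
  mode - wants cross < 0 → take C=(4.0344,-3.3680) (cross=-29.878)
ex = (C−B)/|BC| = (0.6337,-0.7736); ey = (0.7736,0.6337)
P = B + 2.70·ex + 0.78·ey = (3.1804,-1.0944)

3.18 -1.09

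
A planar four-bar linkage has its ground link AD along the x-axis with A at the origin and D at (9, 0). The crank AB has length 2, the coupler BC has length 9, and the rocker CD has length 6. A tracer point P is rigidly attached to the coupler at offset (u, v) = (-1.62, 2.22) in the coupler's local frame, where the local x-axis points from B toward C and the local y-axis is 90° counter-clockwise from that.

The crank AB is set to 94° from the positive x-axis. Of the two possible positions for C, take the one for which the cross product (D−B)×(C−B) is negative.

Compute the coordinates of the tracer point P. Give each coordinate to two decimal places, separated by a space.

A=(0,0), D=(9.00,0)
B = A + 2.00·(cos94°, sin94°) = (-0.1395, 1.9951)
|BD| = 9.3547
circle(B,9.00) ∩ circle(D,6.00): a=7.0826, h=5.5531
  candidates: C₊=(7.9644,5.9100) cross=51.948; C₋=(5.5958,-4.9408) cross=-51.948
  mode - wants cross < 0 → take C=(5.5958,-4.9408) (cross=-51.948)
ex = (C−B)/|BC| = (0.6373,-0.7707); ey = (0.7707,0.6373)
P = B + -1.62·ex + 2.22·ey = (0.5390,4.6583)

0.54 4.66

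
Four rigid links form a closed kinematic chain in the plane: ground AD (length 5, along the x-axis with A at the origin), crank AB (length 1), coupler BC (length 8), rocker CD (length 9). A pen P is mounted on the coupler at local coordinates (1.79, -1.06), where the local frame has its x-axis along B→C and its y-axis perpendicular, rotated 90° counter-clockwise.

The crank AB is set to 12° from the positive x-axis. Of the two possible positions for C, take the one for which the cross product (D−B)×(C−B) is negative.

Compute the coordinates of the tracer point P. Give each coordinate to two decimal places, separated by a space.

A=(0,0), D=(5.00,0)
B = A + 1.00·(cos12°, sin12°) = (0.9781, 0.2079)
|BD| = 4.0272
circle(B,8.00) ∩ circle(D,9.00): a=-0.0970, h=7.9994
  candidates: C₊=(1.2942,8.2017) cross=32.215; C₋=(0.4683,-7.7758) cross=-32.215
  mode - wants cross < 0 → take C=(0.4683,-7.7758) (cross=-32.215)
ex = (C−B)/|BC| = (-0.0637,-0.9980); ey = (0.9980,-0.0637)
P = B + 1.79·ex + -1.06·ey = (-0.1938,-1.5109)

-0.19 -1.51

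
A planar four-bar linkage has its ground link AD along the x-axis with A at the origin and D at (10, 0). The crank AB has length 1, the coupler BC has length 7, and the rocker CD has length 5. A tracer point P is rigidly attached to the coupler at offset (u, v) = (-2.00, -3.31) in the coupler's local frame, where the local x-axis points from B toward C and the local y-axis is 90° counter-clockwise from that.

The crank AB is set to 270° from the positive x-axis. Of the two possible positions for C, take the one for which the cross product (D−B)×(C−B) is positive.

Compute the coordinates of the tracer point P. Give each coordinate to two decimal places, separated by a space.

A=(0,0), D=(10.00,0)
B = A + 1.00·(cos270°, sin270°) = (-0.0000, -1.0000)
|BD| = 10.0499
circle(B,7.00) ∩ circle(D,5.00): a=6.2190, h=3.2131
  candidates: C₊=(5.8684,2.8160) cross=32.292; C₋=(6.5078,-3.5784) cross=-32.292
  mode + wants cross > 0 → take C=(5.8684,2.8160) (cross=32.292)
ex = (C−B)/|BC| = (0.8383,0.5451); ey = (-0.5451,0.8383)
P = B + -2.00·ex + -3.31·ey = (0.1277,-4.8652)

0.13 -4.87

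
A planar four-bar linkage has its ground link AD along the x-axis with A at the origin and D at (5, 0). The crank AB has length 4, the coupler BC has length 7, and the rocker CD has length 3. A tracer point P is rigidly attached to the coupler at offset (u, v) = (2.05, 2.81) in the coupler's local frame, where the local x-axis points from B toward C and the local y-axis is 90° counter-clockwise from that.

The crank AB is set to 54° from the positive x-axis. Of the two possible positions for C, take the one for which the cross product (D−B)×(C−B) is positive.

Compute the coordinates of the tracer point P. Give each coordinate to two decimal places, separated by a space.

A=(0,0), D=(5.00,0)
B = A + 4.00·(cos54°, sin54°) = (2.3511, 3.2361)
|BD| = 4.1819
circle(B,7.00) ∩ circle(D,3.00): a=6.8734, h=1.3251
  candidates: C₊=(7.7302,-1.2434) cross=5.541; C₋=(5.6795,-2.9220) cross=-5.541
  mode + wants cross > 0 → take C=(7.7302,-1.2434) (cross=5.541)
ex = (C−B)/|BC| = (0.7684,-0.6399); ey = (0.6399,0.7684)
P = B + 2.05·ex + 2.81·ey = (5.7246,4.0835)

5.72 4.08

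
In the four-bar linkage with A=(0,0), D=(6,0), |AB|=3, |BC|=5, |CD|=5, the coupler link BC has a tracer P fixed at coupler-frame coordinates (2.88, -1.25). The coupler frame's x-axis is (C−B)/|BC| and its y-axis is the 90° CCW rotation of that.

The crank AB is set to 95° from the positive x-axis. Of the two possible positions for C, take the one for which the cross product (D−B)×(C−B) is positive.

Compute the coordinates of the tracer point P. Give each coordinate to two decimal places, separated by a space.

A=(0,0), D=(6.00,0)
B = A + 3.00·(cos95°, sin95°) = (-0.2615, 2.9886)
|BD| = 6.9381
circle(B,5.00) ∩ circle(D,5.00): a=3.4691, h=3.6008
  candidates: C₊=(4.4203,4.7439) cross=24.983; C₋=(1.3182,-1.7553) cross=-24.983
  mode + wants cross > 0 → take C=(4.4203,4.7439) (cross=24.983)
ex = (C−B)/|BC| = (0.9364,0.3511); ey = (-0.3511,0.9364)
P = B + 2.88·ex + -1.25·ey = (2.8741,2.8292)

2.87 2.83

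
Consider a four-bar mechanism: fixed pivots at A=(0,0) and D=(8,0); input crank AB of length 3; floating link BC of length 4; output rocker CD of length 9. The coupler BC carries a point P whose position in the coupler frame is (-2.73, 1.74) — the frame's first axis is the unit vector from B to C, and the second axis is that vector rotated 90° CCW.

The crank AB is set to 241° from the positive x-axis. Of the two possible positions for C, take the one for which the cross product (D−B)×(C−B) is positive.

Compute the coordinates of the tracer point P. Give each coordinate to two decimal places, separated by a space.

A=(0,0), D=(8.00,0)
B = A + 3.00·(cos241°, sin241°) = (-1.4544, -2.6239)
|BD| = 9.8118
circle(B,4.00) ∩ circle(D,9.00): a=1.5935, h=3.6689
  candidates: C₊=(-0.9001,1.3375) cross=35.998; C₋=(1.0622,-5.7330) cross=-35.998
  mode + wants cross > 0 → take C=(-0.9001,1.3375) (cross=35.998)
ex = (C−B)/|BC| = (0.1386,0.9903); ey = (-0.9903,0.1386)
P = B + -2.73·ex + 1.74·ey = (-3.5560,-5.0864)

-3.56 -5.09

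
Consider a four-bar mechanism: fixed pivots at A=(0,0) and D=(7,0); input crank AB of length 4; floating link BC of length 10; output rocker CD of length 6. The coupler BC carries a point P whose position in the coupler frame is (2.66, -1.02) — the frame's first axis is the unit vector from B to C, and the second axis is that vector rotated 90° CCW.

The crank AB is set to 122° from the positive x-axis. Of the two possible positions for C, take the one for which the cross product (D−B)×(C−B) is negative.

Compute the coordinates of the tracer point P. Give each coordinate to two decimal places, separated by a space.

-1.47 0.62

A=(0,0), D=(7.00,0)
B = A + 4.00·(cos122°, sin122°) = (-2.1197, 3.3922)
|BD| = 9.7301
circle(B,10.00) ∩ circle(D,6.00): a=8.1538, h=5.7892
  candidates: C₊=(7.5409,5.9756) cross=56.330; C₋=(3.5043,-4.8765) cross=-56.330
  mode - wants cross < 0 → take C=(3.5043,-4.8765) (cross=-56.330)
ex = (C−B)/|BC| = (0.5624,-0.8269); ey = (0.8269,0.5624)
P = B + 2.66·ex + -1.02·ey = (-1.4671,0.6191)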